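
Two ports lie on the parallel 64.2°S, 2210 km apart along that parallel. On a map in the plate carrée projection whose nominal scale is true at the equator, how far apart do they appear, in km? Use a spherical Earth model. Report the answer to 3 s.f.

5080 km

Plate carrée maps x = Rλ, y = Rφ. The meridian scale is h = 1 and the parallel scale is k = 1/cos φ = sec φ.
Along the parallel, k = sec 64.2° = 1/0.4352 = 2.298.
Map distance = 2210 × 2.298 ≈ 5080 km.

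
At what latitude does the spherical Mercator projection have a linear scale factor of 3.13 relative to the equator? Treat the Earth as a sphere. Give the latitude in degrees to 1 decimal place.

71.4°

Mercator scale is k = sec φ = 1/cos φ.
1/cos φ = 3.13  ⇒  cos φ = 0.3195  ⇒  φ = arccos(0.3195) ≈ 71.4°.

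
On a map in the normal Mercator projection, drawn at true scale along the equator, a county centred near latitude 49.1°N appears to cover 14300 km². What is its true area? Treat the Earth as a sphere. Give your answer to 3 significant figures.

6130 km²

Mercator is conformal, so the point scale is isotropic: h = k = sec φ = 1/cos φ.
Areal scale = k² = sec²φ = 1/cos²(49.1°) = 1/0.6547² = 2.333.
True area = apparent / (areal scale) = 14300 / 2.333 ≈ 6130 km².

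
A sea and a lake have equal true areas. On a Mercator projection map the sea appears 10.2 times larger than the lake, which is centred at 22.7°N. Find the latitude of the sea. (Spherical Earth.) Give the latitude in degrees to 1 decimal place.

For equal true areas on Mercator, apparent areas scale as sec²φ, so the ratio is cos²φ₂ / cos²φ₁.
cos²φ₂ / cos²φ₁ = 10.2  ⇒  cos φ₁ = cos 22.7° / √10.2 = 0.9225/3.194 = 0.2889.
φ₁ = arccos(0.2889) ≈ 73.2°.

73.2°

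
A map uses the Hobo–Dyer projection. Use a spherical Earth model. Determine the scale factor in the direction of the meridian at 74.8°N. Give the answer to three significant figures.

0.330

Hobo–Dyer is a cylindrical equal-area projection with standard parallels at ±37.5°. For cylindrical equal-area with standard parallel φ₀, h = cos φ / cos φ₀ and k = cos φ₀ / cos φ, so h·k = 1.
h = cos 74.8° / cos 37.5° = 0.2622/0.7934 = 0.3305.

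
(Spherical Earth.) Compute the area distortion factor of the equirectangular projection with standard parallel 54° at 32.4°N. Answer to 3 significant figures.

In the equirectangular projection with standard parallel φ₀ = 54° (x = Rλ cos φ₀, y = Rφ), meridians are true-scale (h = 1) and the parallel scale is k = cos φ₀ / cos φ.
Areal scale = h·k = 1 × cos φ₀ / cos φ; at 32.4°, h = 1.000, k = 0.6962, so h·k = 0.6962.

0.696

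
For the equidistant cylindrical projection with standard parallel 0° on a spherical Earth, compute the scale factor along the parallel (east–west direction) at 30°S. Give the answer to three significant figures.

1.15

Plate carrée maps x = Rλ, y = Rφ. The meridian scale is h = 1 and the parallel scale is k = 1/cos φ = sec φ.
k = 1/cos 30° = 1/0.8660 = 1.155.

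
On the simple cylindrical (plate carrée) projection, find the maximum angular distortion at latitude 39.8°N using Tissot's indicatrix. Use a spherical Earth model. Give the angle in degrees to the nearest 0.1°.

For the equirectangular projection with φ₀ = 0 (plate carrée), h = 1 along meridians and k = sec φ along parallels.
At 39.8°: h = 1.000, k = 1.302; principal scales a = 1.302, b = 1.000.
sin(ω/2) = (a − b)/(a + b) = 0.3016/2.302 = 0.1310, so ω = 2 arcsin(0.1310) ≈ 15.1°.

15.1°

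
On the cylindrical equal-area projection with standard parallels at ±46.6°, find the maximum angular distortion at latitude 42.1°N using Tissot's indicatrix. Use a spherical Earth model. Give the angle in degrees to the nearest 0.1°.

For cylindrical equal-area with standard parallel φ₀, h = cos φ / cos φ₀ and k = cos φ₀ / cos φ, so h·k = 1.
At 42.1°: h = 1.080, k = 0.9260; principal scales a = 1.080, b = 0.9260.
sin(ω/2) = (a − b)/(a + b) = 0.1539/2.006 = 0.07670, so ω = 2 arcsin(0.07670) ≈ 8.8°.

8.8°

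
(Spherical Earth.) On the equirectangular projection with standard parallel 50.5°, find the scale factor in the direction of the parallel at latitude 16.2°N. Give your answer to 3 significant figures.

0.662

The equidistant cylindrical projection with φ₀ = 50.5° has h = 1 (meridians true) and k = cos φ₀ / cos φ along parallels.
k = cos 50.5° / cos 16.2° = 0.6361/0.9603 = 0.6624.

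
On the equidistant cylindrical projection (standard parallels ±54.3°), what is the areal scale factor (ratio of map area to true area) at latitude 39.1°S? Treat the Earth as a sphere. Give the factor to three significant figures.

The equidistant cylindrical projection with φ₀ = 54.3° has h = 1 (meridians true) and k = cos φ₀ / cos φ along parallels.
Areal scale = h·k = 1 × cos φ₀ / cos φ; at 39.1°, h = 1.000, k = 0.7519, so h·k = 0.7519.

0.752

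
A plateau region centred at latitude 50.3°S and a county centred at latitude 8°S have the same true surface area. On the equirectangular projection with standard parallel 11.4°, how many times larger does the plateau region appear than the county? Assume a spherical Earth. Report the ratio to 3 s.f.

With standard parallel φ₀ = 11.4°, the equirectangular projection gives x = Rλ cos φ₀, y = Rφ, so h = 1 and k = cos 11.4° / cos φ.
Areal scale at 50.3°: h·k = 1.000 × 1.535 = 1.535.
Areal scale at 8°: h·k = 1.000 × 0.9899 = 0.9899.
Ratio = 1.535/0.9899 ≈ 1.55.

1.55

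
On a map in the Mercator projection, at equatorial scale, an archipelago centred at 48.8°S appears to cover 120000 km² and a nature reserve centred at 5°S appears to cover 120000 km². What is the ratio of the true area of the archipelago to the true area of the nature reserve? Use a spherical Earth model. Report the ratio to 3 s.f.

Mercator's areal exaggeration is sec²φ; hence true area = (apparent area) · cos²φ.
True area of archipelago: 120000 × cos²(48.8°) = 120000 × 0.4339 = 52060 km².
True area of nature reserve: 120000 × cos²(5°) = 120000 × 0.9924 = 119100 km².
Ratio = 52060 / 119100 ≈ 0.437.

0.437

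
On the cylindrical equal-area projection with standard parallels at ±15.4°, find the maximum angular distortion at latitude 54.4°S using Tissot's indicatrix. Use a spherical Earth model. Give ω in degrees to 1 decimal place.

Cylindrical equal-area (φ₀ = 15.4°): h = cos φ / cos 15.4° along meridians, k = cos 15.4° / cos φ along parallels; h·k = 1.
At 54.4°: h = 0.6038, k = 1.656; principal scales a = 1.656, b = 0.6038.
sin(ω/2) = (a − b)/(a + b) = 1.052/2.260 = 0.4657, so ω = 2 arcsin(0.4657) ≈ 55.5°.

55.5°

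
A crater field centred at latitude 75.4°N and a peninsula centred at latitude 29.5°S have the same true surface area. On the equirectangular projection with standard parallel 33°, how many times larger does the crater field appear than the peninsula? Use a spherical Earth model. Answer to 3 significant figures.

The equidistant cylindrical projection with φ₀ = 33° has h = 1 (meridians true) and k = cos φ₀ / cos φ along parallels.
Areal scale at 75.4°: h·k = 1.000 × 3.327 = 3.327.
Areal scale at 29.5°: h·k = 1.000 × 0.9636 = 0.9636.
Ratio = 3.327/0.9636 ≈ 3.45.

3.45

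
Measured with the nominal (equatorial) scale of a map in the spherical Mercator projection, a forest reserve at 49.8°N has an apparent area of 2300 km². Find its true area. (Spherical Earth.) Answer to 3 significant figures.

958 km²

Mercator is conformal, so the point scale is isotropic: h = k = sec φ = 1/cos φ.
Areal scale = k² = sec²φ = 1/cos²(49.8°) = 1/0.6455² = 2.400.
True area = apparent / (areal scale) = 2300 / 2.400 ≈ 958 km².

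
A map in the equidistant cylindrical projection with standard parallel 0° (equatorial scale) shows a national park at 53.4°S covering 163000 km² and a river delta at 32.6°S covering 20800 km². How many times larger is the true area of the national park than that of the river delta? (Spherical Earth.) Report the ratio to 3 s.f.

Plate carrée has h = 1 and k = sec φ, giving areal scale sec φ; true area = (apparent area) · cos φ.
True area of national park: 163000 × cos(53.4°) = 163000 × 0.5962 = 97180 km².
True area of river delta: 20800 × cos(32.6°) = 20800 × 0.8425 = 17520 km².
Ratio = 97180 / 17520 ≈ 5.55.

5.55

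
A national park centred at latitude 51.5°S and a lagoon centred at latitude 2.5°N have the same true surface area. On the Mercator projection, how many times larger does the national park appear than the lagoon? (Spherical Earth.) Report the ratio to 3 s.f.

Mercator is conformal with k = sec φ, so areal scale = k² = sec²φ.
At 51.5°: sec²(51.5°) = 1/0.6225² = 2.580.
At 2.5°: sec²(2.5°) = 1/0.9990² = 1.002.
Ratio = 2.580/1.002 = cos²(2.5°)/cos²(51.5°) ≈ 2.58.

2.58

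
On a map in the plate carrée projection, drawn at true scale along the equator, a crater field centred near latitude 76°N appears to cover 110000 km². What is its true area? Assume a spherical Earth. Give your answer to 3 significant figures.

26600 km²

For the equirectangular projection with φ₀ = 0 (plate carrée), h = 1 along meridians and k = sec φ along parallels.
Areal scale = h·k = 1 × sec φ; at 76°, h = 1.000, k = 4.134, so h·k = 4.134.
True area = apparent / (areal scale) = 110000 / 4.134 ≈ 26600 km².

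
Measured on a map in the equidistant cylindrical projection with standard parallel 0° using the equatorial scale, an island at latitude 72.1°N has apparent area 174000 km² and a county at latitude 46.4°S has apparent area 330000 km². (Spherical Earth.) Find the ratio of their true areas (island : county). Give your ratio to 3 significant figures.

On the plate carrée, areal scale = h·k = 1 × sec φ, so true area = apparent × cos φ.
True area of island: 174000 × cos(72.1°) = 174000 × 0.3074 = 53480 km².
True area of county: 330000 × cos(46.4°) = 330000 × 0.6896 = 227600 km².
Ratio = 53480 / 227600 ≈ 0.235.

0.235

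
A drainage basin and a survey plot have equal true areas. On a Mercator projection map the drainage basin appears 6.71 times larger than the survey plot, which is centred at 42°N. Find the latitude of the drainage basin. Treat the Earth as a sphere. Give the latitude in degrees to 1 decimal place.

On Mercator, (apparent₁)/(apparent₂) = sec²φ₁ / sec²φ₂ when true areas are equal.
cos²φ₂ / cos²φ₁ = 6.71  ⇒  cos φ₁ = cos 42° / √6.71 = 0.7431/2.590 = 0.2869.
φ₁ = arccos(0.2869) ≈ 73.3°.

73.3°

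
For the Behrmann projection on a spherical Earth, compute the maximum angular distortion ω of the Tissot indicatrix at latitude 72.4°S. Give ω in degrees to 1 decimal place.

103.0°

Behrmann is a cylindrical equal-area projection with standard parallels at ±30°. For cylindrical equal-area with standard parallel φ₀, h = cos φ / cos φ₀ and k = cos φ₀ / cos φ, so h·k = 1.
At 72.4°: h = 0.3491, k = 2.864; principal scales a = 2.864, b = 0.3491.
sin(ω/2) = (a − b)/(a + b) = 2.515/3.213 = 0.7827, so ω = 2 arcsin(0.7827) ≈ 103.0°.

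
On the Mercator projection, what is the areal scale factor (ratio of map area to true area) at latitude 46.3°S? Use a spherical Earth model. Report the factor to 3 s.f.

Mercator is conformal, so the point scale is isotropic: h = k = sec φ = 1/cos φ.
Areal scale = k² = sec²φ = 1/cos²(46.3°) = 1/0.6909² = 2.095.

2.10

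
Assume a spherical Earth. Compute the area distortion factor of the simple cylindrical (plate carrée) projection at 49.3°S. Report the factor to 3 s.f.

Plate carrée maps x = Rλ, y = Rφ. The meridian scale is h = 1 and the parallel scale is k = 1/cos φ = sec φ.
Areal scale = h·k = 1 × sec φ; at 49.3°, h = 1.000, k = 1.534, so h·k = 1.534.

1.53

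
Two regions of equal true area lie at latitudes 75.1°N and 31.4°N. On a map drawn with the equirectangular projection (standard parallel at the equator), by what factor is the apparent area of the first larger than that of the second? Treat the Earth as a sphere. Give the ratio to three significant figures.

3.32

In the plate carrée (x = Rλ, y = Rφ), meridians are true-scale (h = 1) and parallels are stretched by k = sec φ.
Areal scale at 75.1°: h·k = 1.000 × 3.889 = 3.889.
Areal scale at 31.4°: h·k = 1.000 × 1.172 = 1.172.
Ratio = 3.889/1.172 ≈ 3.32.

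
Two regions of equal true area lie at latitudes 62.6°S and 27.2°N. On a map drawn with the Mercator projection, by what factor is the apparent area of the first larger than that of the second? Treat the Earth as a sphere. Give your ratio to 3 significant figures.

On Mercator, area is exaggerated by sec²φ = 1/cos²φ.
At 62.6°: sec²(62.6°) = 1/0.4602² = 4.722.
At 27.2°: sec²(27.2°) = 1/0.8894² = 1.264.
Ratio = 4.722/1.264 = cos²(27.2°)/cos²(62.6°) ≈ 3.74.

3.74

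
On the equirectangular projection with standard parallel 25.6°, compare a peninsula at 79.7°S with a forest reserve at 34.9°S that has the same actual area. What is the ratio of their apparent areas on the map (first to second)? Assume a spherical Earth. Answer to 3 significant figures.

In the equirectangular projection with standard parallel φ₀ = 25.6° (x = Rλ cos φ₀, y = Rφ), meridians are true-scale (h = 1) and the parallel scale is k = cos φ₀ / cos φ.
Areal scale at 79.7°: h·k = 1.000 × 5.044 = 5.044.
Areal scale at 34.9°: h·k = 1.000 × 1.100 = 1.100.
Ratio = 5.044/1.100 ≈ 4.59.

4.59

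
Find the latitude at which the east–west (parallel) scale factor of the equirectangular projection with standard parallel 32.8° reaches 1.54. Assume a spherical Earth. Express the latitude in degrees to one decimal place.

In the equirectangular projection with standard parallel φ₀ = 32.8° (x = Rλ cos φ₀, y = Rφ), meridians are true-scale (h = 1) and the parallel scale is k = cos φ₀ / cos φ.
k = cos φ₀ / cos φ = 1.54  ⇒  cos φ = cos 32.8° / 1.54 = 0.5458.
φ = arccos(0.5458) ≈ 56.9°.

56.9°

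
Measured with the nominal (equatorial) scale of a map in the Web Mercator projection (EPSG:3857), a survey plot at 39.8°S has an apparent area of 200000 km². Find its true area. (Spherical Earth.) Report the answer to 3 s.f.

118000 km²

For Mercator, h = k = sec φ (a conformal cylindrical projection has a single point scale, 1/cos φ).
Areal scale = k² = sec²φ = 1/cos²(39.8°) = 1/0.7683² = 1.694.
True area = apparent / (areal scale) = 200000 / 1.694 ≈ 118000 km².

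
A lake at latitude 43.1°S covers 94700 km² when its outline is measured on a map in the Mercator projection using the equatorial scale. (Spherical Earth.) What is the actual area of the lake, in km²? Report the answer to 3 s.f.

50500 km²

For Mercator, h = k = sec φ (a conformal cylindrical projection has a single point scale, 1/cos φ).
Areal scale = k² = sec²φ = 1/cos²(43.1°) = 1/0.7302² = 1.876.
True area = apparent / (areal scale) = 94700 / 1.876 ≈ 50500 km².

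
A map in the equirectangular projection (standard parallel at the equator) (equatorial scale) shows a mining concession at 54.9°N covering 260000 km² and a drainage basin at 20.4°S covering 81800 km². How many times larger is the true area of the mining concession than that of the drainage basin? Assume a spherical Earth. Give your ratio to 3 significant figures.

On the plate carrée, areal scale = h·k = 1 × sec φ, so true area = apparent × cos φ.
True area of mining concession: 260000 × cos(54.9°) = 260000 × 0.5750 = 149500 km².
True area of drainage basin: 81800 × cos(20.4°) = 81800 × 0.9373 = 76670 km².
Ratio = 149500 / 76670 ≈ 1.95.

1.95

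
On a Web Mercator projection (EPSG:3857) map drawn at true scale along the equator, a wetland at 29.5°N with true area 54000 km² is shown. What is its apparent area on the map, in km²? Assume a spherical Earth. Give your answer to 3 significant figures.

For Mercator, h = k = sec φ (a conformal cylindrical projection has a single point scale, 1/cos φ).
Areal scale = k² = sec²φ = 1/cos²(29.5°) = 1/0.8704² = 1.320.
Apparent area = 54000 × 1.320 ≈ 71300 km².

71300 km²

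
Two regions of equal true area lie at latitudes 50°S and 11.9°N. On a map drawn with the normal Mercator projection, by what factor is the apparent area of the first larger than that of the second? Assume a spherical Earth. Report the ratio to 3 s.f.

Mercator areal scale is sec²φ.
At 50°: sec²(50°) = 1/0.6428² = 2.420.
At 11.9°: sec²(11.9°) = 1/0.9785² = 1.044.
Ratio = 2.420/1.044 = cos²(11.9°)/cos²(50°) ≈ 2.32.

2.32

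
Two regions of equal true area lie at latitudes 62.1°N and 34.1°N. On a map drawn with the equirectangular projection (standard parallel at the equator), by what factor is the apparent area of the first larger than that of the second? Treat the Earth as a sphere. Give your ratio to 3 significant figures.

For the equirectangular projection with φ₀ = 0 (plate carrée), h = 1 along meridians and k = sec φ along parallels.
Areal scale at 62.1°: h·k = 1.000 × 2.137 = 2.137.
Areal scale at 34.1°: h·k = 1.000 × 1.208 = 1.208.
Ratio = 2.137/1.208 ≈ 1.77.

1.77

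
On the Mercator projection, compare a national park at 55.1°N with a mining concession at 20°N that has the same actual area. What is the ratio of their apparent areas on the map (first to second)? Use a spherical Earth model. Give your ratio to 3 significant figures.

2.70

Mercator areal scale is sec²φ.
At 55.1°: sec²(55.1°) = 1/0.5721² = 3.055.
At 20°: sec²(20°) = 1/0.9397² = 1.132.
Ratio = 3.055/1.132 = cos²(20°)/cos²(55.1°) ≈ 2.70.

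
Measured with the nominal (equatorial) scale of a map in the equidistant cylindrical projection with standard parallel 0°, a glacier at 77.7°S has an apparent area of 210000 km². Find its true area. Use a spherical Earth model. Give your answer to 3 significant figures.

For the equirectangular projection with φ₀ = 0 (plate carrée), h = 1 along meridians and k = sec φ along parallels.
Areal scale = h·k = 1 × sec φ; at 77.7°, h = 1.000, k = 4.694, so h·k = 4.694.
True area = apparent / (areal scale) = 210000 / 4.694 ≈ 44700 km².

44700 km²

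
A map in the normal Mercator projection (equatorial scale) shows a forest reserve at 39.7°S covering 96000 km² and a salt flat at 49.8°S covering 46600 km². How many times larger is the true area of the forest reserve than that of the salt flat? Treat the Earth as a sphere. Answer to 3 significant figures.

On Mercator the areal scale is sec²φ, so true area = apparent × cos²φ.
True area of forest reserve: 96000 × cos²(39.7°) = 96000 × 0.5920 = 56830 km².
True area of salt flat: 46600 × cos²(49.8°) = 46600 × 0.4166 = 19410 km².
Ratio = 56830 / 19410 ≈ 2.93.

2.93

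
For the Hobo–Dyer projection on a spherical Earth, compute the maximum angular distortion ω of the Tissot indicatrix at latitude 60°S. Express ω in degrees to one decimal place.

51.1°

Hobo–Dyer is a cylindrical equal-area projection with standard parallels at ±37.5°. For cylindrical equal-area with standard parallel φ₀, h = cos φ / cos φ₀ and k = cos φ₀ / cos φ, so h·k = 1.
At 60°: h = 0.6302, k = 1.587; principal scales a = 1.587, b = 0.6302.
sin(ω/2) = (a − b)/(a + b) = 0.9565/2.217 = 0.4314, so ω = 2 arcsin(0.4314) ≈ 51.1°.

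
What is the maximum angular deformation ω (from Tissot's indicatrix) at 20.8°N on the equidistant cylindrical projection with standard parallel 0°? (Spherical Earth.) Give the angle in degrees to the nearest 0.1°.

3.9°

For the equirectangular projection with φ₀ = 0 (plate carrée), h = 1 along meridians and k = sec φ along parallels.
At 20.8°: h = 1.000, k = 1.070; principal scales a = 1.070, b = 1.000.
sin(ω/2) = (a − b)/(a + b) = 0.06972/2.070 = 0.03368, so ω = 2 arcsin(0.03368) ≈ 3.9°.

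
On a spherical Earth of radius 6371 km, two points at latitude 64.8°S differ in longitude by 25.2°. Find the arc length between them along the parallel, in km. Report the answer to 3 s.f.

Arc length along a parallel = R cos φ · Δλ (with Δλ in radians).
= 6371 × cos 64.8° × (25.2° × π/180) = 6371 × 0.4258 × 0.4398 ≈ 1190 km.

1190 km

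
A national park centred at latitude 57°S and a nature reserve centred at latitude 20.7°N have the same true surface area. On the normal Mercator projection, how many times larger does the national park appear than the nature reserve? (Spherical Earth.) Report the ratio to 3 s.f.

On Mercator, area is exaggerated by sec²φ = 1/cos²φ.
At 57°: sec²(57°) = 1/0.5446² = 3.371.
At 20.7°: sec²(20.7°) = 1/0.9354² = 1.143.
Ratio = 3.371/1.143 = cos²(20.7°)/cos²(57°) ≈ 2.95.

2.95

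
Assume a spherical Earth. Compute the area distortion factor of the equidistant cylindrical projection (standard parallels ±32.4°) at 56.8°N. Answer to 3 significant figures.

1.54

With standard parallel φ₀ = 32.4°, the equirectangular projection gives x = Rλ cos φ₀, y = Rφ, so h = 1 and k = cos 32.4° / cos φ.
Areal scale = h·k = 1 × cos φ₀ / cos φ; at 56.8°, h = 1.000, k = 1.542, so h·k = 1.542.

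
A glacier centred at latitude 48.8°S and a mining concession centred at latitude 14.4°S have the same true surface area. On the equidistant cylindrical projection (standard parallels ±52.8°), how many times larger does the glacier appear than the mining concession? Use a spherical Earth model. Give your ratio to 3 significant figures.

The equidistant cylindrical projection with φ₀ = 52.8° has h = 1 (meridians true) and k = cos φ₀ / cos φ along parallels.
Areal scale at 48.8°: h·k = 1.000 × 0.9179 = 0.9179.
Areal scale at 14.4°: h·k = 1.000 × 0.6242 = 0.6242.
Ratio = 0.9179/0.6242 ≈ 1.47.

1.47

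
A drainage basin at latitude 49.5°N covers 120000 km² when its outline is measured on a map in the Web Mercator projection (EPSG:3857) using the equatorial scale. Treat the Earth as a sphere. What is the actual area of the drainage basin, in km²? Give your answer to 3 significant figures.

50600 km²

The Mercator projection is conformal; its linear scale factor is the same in every direction and equals sec φ = 1/cos φ.
Areal scale = k² = sec²φ = 1/cos²(49.5°) = 1/0.6494² = 2.371.
True area = apparent / (areal scale) = 120000 / 2.371 ≈ 50600 km².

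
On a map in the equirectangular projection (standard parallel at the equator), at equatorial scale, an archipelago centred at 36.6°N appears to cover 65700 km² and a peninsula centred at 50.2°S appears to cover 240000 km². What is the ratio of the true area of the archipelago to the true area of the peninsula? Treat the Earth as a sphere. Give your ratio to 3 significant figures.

0.343

Plate carrée has h = 1 and k = sec φ, giving areal scale sec φ; true area = (apparent area) · cos φ.
True area of archipelago: 65700 × cos(36.6°) = 65700 × 0.8028 = 52750 km².
True area of peninsula: 240000 × cos(50.2°) = 240000 × 0.6401 = 153600 km².
Ratio = 52750 / 153600 ≈ 0.343.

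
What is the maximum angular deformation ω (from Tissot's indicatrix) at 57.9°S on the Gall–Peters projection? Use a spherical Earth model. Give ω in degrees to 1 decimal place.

Gall–Peters is a cylindrical equal-area projection with standard parallels at ±45°. For cylindrical equal-area with standard parallel φ₀, h = cos φ / cos φ₀ and k = cos φ₀ / cos φ, so h·k = 1.
At 57.9°: h = 0.7515, k = 1.331; principal scales a = 1.331, b = 0.7515.
sin(ω/2) = (a − b)/(a + b) = 0.5791/2.082 = 0.2781, so ω = 2 arcsin(0.2781) ≈ 32.3°.

32.3°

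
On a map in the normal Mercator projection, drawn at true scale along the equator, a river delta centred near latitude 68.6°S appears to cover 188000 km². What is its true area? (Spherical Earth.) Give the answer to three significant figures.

For Mercator, h = k = sec φ (a conformal cylindrical projection has a single point scale, 1/cos φ).
Areal scale = k² = sec²φ = 1/cos²(68.6°) = 1/0.3649² = 7.511.
True area = apparent / (areal scale) = 188000 / 7.511 ≈ 25000 km².

25000 km²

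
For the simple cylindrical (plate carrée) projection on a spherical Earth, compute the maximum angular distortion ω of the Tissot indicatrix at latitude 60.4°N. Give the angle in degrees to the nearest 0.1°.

39.6°

In the plate carrée (x = Rλ, y = Rφ), meridians are true-scale (h = 1) and parallels are stretched by k = sec φ.
At 60.4°: h = 1.000, k = 2.025; principal scales a = 2.025, b = 1.000.
sin(ω/2) = (a − b)/(a + b) = 1.025/3.025 = 0.3387, so ω = 2 arcsin(0.3387) ≈ 39.6°.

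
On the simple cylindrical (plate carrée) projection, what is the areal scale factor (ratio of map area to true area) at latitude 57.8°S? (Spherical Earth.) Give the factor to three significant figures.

For the equirectangular projection with φ₀ = 0 (plate carrée), h = 1 along meridians and k = sec φ along parallels.
Areal scale = h·k = 1 × sec φ; at 57.8°, h = 1.000, k = 1.877, so h·k = 1.877.

1.88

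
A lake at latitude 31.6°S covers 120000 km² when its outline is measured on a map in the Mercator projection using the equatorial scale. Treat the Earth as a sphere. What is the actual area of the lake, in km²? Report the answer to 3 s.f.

The Mercator projection is conformal; its linear scale factor is the same in every direction and equals sec φ = 1/cos φ.
Areal scale = k² = sec²φ = 1/cos²(31.6°) = 1/0.8517² = 1.378.
True area = apparent / (areal scale) = 120000 / 1.378 ≈ 87100 km².

87100 km²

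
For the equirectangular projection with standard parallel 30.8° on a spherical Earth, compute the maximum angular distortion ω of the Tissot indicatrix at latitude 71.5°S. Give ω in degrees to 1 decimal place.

54.8°

The equidistant cylindrical projection with φ₀ = 30.8° has h = 1 (meridians true) and k = cos φ₀ / cos φ along parallels.
At 71.5°: h = 1.000, k = 2.707; principal scales a = 2.707, b = 1.000.
sin(ω/2) = (a − b)/(a + b) = 1.707/3.707 = 0.4605, so ω = 2 arcsin(0.4605) ≈ 54.8°.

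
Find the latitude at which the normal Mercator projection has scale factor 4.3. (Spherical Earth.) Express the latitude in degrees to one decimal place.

Mercator scale is k = sec φ = 1/cos φ.
1/cos φ = 4.3  ⇒  cos φ = 0.2326  ⇒  φ = arccos(0.2326) ≈ 76.6°.

76.6°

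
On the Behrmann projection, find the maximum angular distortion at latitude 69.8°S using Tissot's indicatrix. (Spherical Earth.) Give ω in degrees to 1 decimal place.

93.0°

Behrmann is a cylindrical equal-area projection with standard parallels at ±30°. For cylindrical equal-area with standard parallel φ₀, h = cos φ / cos φ₀ and k = cos φ₀ / cos φ, so h·k = 1.
At 69.8°: h = 0.3987, k = 2.508; principal scales a = 2.508, b = 0.3987.
sin(ω/2) = (a − b)/(a + b) = 2.109/2.907 = 0.7257, so ω = 2 arcsin(0.7257) ≈ 93.0°.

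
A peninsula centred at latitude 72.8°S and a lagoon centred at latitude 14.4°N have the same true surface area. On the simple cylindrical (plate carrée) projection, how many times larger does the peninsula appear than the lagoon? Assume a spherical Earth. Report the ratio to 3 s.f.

Plate carrée maps x = Rλ, y = Rφ. The meridian scale is h = 1 and the parallel scale is k = 1/cos φ = sec φ.
Areal scale at 72.8°: h·k = 1.000 × 3.382 = 3.382.
Areal scale at 14.4°: h·k = 1.000 × 1.032 = 1.032.
Ratio = 3.382/1.032 ≈ 3.28.

3.28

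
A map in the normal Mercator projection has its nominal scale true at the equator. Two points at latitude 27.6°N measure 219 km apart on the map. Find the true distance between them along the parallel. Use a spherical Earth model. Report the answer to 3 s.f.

The Mercator projection is conformal; its linear scale factor is the same in every direction and equals sec φ = 1/cos φ.
Along the parallel at 27.6°, map distances are exaggerated by k = sec 27.6° = 1.128.
True distance = 219 / 1.128 = 219 × cos 27.6° ≈ 194 km.

194 km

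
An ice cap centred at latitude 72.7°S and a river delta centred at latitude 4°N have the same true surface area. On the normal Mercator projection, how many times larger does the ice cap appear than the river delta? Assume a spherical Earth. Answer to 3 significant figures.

11.3

Mercator is conformal with k = sec φ, so areal scale = k² = sec²φ.
At 72.7°: sec²(72.7°) = 1/0.2974² = 11.31.
At 4°: sec²(4°) = 1/0.9976² = 1.005.
Ratio = 11.31/1.005 = cos²(4°)/cos²(72.7°) ≈ 11.3.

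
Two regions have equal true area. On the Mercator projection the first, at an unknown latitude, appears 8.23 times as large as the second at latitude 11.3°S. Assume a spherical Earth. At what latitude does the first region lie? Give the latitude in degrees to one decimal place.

Mercator areal scale is sec²φ, so apparent-area ratio = sec²φ₁ / sec²φ₂ = cos²φ₂ / cos²φ₁.
cos²φ₂ / cos²φ₁ = 8.23  ⇒  cos φ₁ = cos 11.3° / √8.23 = 0.9806/2.869 = 0.3418.
φ₁ = arccos(0.3418) ≈ 70.0°.

70.0°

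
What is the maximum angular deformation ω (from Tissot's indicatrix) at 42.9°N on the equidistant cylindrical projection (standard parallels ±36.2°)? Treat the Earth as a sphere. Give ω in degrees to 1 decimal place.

5.5°

With standard parallel φ₀ = 36.2°, the equirectangular projection gives x = Rλ cos φ₀, y = Rφ, so h = 1 and k = cos 36.2° / cos φ.
At 42.9°: h = 1.000, k = 1.102; principal scales a = 1.102, b = 1.000.
sin(ω/2) = (a − b)/(a + b) = 0.1016/2.102 = 0.04834, so ω = 2 arcsin(0.04834) ≈ 5.5°.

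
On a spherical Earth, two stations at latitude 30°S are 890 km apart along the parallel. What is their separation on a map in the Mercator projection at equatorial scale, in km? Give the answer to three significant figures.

For Mercator, h = k = sec φ (a conformal cylindrical projection has a single point scale, 1/cos φ).
Along the parallel, k = sec 30° = 1/0.8660 = 1.155.
Map distance = 890 × 1.155 ≈ 1030 km.

1030 km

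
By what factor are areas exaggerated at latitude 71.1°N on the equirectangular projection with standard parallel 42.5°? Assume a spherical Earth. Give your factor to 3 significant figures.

2.28

In the equirectangular projection with standard parallel φ₀ = 42.5° (x = Rλ cos φ₀, y = Rφ), meridians are true-scale (h = 1) and the parallel scale is k = cos φ₀ / cos φ.
Areal scale = h·k = 1 × cos φ₀ / cos φ; at 71.1°, h = 1.000, k = 2.276, so h·k = 2.276.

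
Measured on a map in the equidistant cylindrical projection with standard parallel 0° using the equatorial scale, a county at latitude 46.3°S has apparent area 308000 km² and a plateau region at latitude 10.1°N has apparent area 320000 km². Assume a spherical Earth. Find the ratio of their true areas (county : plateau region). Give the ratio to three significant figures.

0.675

On the plate carrée, areal scale = h·k = 1 × sec φ, so true area = apparent × cos φ.
True area of county: 308000 × cos(46.3°) = 308000 × 0.6909 = 212800 km².
True area of plateau region: 320000 × cos(10.1°) = 320000 × 0.9845 = 315000 km².
Ratio = 212800 / 315000 ≈ 0.675.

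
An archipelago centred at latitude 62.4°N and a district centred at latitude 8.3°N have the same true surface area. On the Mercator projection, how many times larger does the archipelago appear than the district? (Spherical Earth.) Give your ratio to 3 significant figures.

Mercator is conformal with k = sec φ, so areal scale = k² = sec²φ.
At 62.4°: sec²(62.4°) = 1/0.4633² = 4.659.
At 8.3°: sec²(8.3°) = 1/0.9895² = 1.021.
Ratio = 4.659/1.021 = cos²(8.3°)/cos²(62.4°) ≈ 4.56.

4.56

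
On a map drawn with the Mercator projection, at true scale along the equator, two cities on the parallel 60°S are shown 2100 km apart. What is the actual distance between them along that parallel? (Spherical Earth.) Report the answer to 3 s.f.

1050 km

For Mercator, h = k = sec φ (a conformal cylindrical projection has a single point scale, 1/cos φ).
Along the parallel at 60°, map distances are exaggerated by k = sec 60° = 2.000.
True distance = 2100 / 2.000 = 2100 × cos 60° ≈ 1050 km.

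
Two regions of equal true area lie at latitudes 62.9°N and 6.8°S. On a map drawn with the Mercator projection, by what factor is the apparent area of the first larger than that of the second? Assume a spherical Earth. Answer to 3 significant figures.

4.75

On Mercator, area is exaggerated by sec²φ = 1/cos²φ.
At 62.9°: sec²(62.9°) = 1/0.4555² = 4.819.
At 6.8°: sec²(6.8°) = 1/0.9930² = 1.014.
Ratio = 4.819/1.014 = cos²(6.8°)/cos²(62.9°) ≈ 4.75.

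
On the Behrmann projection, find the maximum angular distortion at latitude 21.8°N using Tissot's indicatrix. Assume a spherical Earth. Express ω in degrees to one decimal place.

The Behrmann projection is cylindrical equal-area with φ₀ = 30°. Cylindrical equal-area (φ₀ = 30°): h = cos φ / cos 30° along meridians, k = cos 30° / cos φ along parallels; h·k = 1.
At 21.8°: h = 1.072, k = 0.9327; principal scales a = 1.072, b = 0.9327.
sin(ω/2) = (a − b)/(a + b) = 0.1394/2.005 = 0.06953, so ω = 2 arcsin(0.06953) ≈ 8.0°.

8.0°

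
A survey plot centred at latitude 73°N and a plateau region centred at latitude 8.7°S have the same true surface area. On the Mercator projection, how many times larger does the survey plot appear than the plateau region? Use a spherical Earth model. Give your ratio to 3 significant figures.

On Mercator, area is exaggerated by sec²φ = 1/cos²φ.
At 73°: sec²(73°) = 1/0.2924² = 11.70.
At 8.7°: sec²(8.7°) = 1/0.9885² = 1.023.
Ratio = 11.70/1.023 = cos²(8.7°)/cos²(73°) ≈ 11.4.

11.4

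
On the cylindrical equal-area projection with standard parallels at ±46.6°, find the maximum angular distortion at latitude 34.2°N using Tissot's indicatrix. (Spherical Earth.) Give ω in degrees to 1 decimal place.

Cylindrical equal-area (φ₀ = 46.6°): h = cos φ / cos 46.6° along meridians, k = cos 46.6° / cos φ along parallels; h·k = 1.
At 34.2°: h = 1.204, k = 0.8307; principal scales a = 1.204, b = 0.8307.
sin(ω/2) = (a − b)/(a + b) = 0.3730/2.034 = 0.1833, so ω = 2 arcsin(0.1833) ≈ 21.1°.

21.1°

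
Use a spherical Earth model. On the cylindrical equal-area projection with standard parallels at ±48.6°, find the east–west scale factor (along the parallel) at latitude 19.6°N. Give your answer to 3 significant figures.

0.702

For cylindrical equal-area with standard parallel φ₀, h = cos φ / cos φ₀ and k = cos φ₀ / cos φ, so h·k = 1.
k = cos 48.6° / cos 19.6° = 0.6613/0.9421 = 0.7020.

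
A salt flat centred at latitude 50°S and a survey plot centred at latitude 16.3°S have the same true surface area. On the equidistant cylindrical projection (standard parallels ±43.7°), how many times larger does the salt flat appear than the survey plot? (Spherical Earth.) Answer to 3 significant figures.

1.49

The equidistant cylindrical projection with φ₀ = 43.7° has h = 1 (meridians true) and k = cos φ₀ / cos φ along parallels.
Areal scale at 50°: h·k = 1.000 × 1.125 = 1.125.
Areal scale at 16.3°: h·k = 1.000 × 0.7532 = 0.7532.
Ratio = 1.125/0.7532 ≈ 1.49.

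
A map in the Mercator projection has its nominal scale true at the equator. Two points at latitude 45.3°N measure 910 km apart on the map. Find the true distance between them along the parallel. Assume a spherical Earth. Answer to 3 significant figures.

640 km

Mercator is conformal, so the point scale is isotropic: h = k = sec φ = 1/cos φ.
Along the parallel at 45.3°, map distances are exaggerated by k = sec 45.3° = 1.422.
True distance = 910 / 1.422 = 910 × cos 45.3° ≈ 640 km.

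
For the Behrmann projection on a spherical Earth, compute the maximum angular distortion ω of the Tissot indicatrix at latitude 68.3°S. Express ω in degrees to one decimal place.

The Behrmann projection is cylindrical equal-area with φ₀ = 30°. Cylindrical equal-area (φ₀ = 30°): h = cos φ / cos 30° along meridians, k = cos 30° / cos φ along parallels; h·k = 1.
At 68.3°: h = 0.4269, k = 2.342; principal scales a = 2.342, b = 0.4269.
sin(ω/2) = (a − b)/(a + b) = 1.915/2.769 = 0.6916, so ω = 2 arcsin(0.6916) ≈ 87.5°.

87.5°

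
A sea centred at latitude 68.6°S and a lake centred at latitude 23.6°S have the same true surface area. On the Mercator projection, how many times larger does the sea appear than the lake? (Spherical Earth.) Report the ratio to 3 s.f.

6.31

Mercator areal scale is sec²φ.
At 68.6°: sec²(68.6°) = 1/0.3649² = 7.511.
At 23.6°: sec²(23.6°) = 1/0.9164² = 1.191.
Ratio = 7.511/1.191 = cos²(23.6°)/cos²(68.6°) ≈ 6.31.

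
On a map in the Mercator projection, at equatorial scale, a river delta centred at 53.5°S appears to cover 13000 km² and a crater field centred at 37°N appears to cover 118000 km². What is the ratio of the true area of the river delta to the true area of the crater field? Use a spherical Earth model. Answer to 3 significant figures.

On Mercator the areal scale is sec²φ, so true area = apparent × cos²φ.
True area of river delta: 13000 × cos²(53.5°) = 13000 × 0.3538 = 4600 km².
True area of crater field: 118000 × cos²(37°) = 118000 × 0.6378 = 75260 km².
Ratio = 4600 / 75260 ≈ 0.0611.

0.0611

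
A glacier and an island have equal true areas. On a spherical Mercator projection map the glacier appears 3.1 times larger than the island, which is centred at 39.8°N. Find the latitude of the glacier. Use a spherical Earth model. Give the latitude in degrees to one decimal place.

64.1°

On Mercator, (apparent₁)/(apparent₂) = sec²φ₁ / sec²φ₂ when true areas are equal.
cos²φ₂ / cos²φ₁ = 3.1  ⇒  cos φ₁ = cos 39.8° / √3.1 = 0.7683/1.761 = 0.4364.
φ₁ = arccos(0.4364) ≈ 64.1°.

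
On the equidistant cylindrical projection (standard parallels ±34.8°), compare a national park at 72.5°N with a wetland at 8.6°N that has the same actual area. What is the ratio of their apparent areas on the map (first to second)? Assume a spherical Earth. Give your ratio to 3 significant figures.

In the equirectangular projection with standard parallel φ₀ = 34.8° (x = Rλ cos φ₀, y = Rφ), meridians are true-scale (h = 1) and the parallel scale is k = cos φ₀ / cos φ.
Areal scale at 72.5°: h·k = 1.000 × 2.731 = 2.731.
Areal scale at 8.6°: h·k = 1.000 × 0.8305 = 0.8305.
Ratio = 2.731/0.8305 ≈ 3.29.

3.29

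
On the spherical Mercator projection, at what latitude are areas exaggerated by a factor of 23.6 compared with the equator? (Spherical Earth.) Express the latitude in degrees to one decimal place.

Mercator areal scale is sec²φ.
sec²φ = 23.6  ⇒  cos²φ = 0.04237  ⇒  cos φ = 0.2058.
φ = arccos(0.2058) ≈ 78.1°.

78.1°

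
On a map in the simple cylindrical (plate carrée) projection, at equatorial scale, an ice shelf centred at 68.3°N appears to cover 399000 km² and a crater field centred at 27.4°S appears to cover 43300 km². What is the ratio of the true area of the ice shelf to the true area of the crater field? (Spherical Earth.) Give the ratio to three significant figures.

3.84

Plate carrée has h = 1 and k = sec φ, giving areal scale sec φ; true area = (apparent area) · cos φ.
True area of ice shelf: 399000 × cos(68.3°) = 399000 × 0.3697 = 147500 km².
True area of crater field: 43300 × cos(27.4°) = 43300 × 0.8878 = 38440 km².
Ratio = 147500 / 38440 ≈ 3.84.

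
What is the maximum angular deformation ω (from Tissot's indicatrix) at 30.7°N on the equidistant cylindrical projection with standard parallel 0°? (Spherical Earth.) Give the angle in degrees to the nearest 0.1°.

8.6°

For the equirectangular projection with φ₀ = 0 (plate carrée), h = 1 along meridians and k = sec φ along parallels.
At 30.7°: h = 1.000, k = 1.163; principal scales a = 1.163, b = 1.000.
sin(ω/2) = (a − b)/(a + b) = 0.1630/2.163 = 0.07535, so ω = 2 arcsin(0.07535) ≈ 8.6°.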